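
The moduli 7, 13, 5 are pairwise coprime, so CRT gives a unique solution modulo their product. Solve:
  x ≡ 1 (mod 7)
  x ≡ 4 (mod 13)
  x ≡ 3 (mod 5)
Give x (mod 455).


Moduli 7, 13, 5 are pairwise coprime; by CRT there is a unique solution modulo M = 7 · 13 · 5 = 455.
Solve pairwise, accumulating the modulus:
  Start with x ≡ 1 (mod 7).
  Combine with x ≡ 4 (mod 13): since gcd(7, 13) = 1, we get a unique residue mod 91.
    Write x = 1 + 7·t and substitute into x ≡ 4 (mod 13): 7·t ≡ 4 − 1 = 3 (mod 13).
    The inverse of 7 mod 13 is 2 (since 7·2 = 14 = 1·13 + 1), so t ≡ 2·3 = 6 ≡ 6 (mod 13).
    Then x = 1 + 7·6 = 43, valid modulo lcm(7, 13) = 91: x ≡ 43 (mod 91).
  Combine with x ≡ 3 (mod 5): since gcd(91, 5) = 1, we get a unique residue mod 455.
    Write x = 43 + 91·t and substitute into x ≡ 3 (mod 5): 91·t ≡ 3 − 43 = -40 (mod 5).
    Reduce coefficients mod 5: 1·t ≡ 0 (mod 5).
    So t ≡ 0 (mod 5).
    Then x = 43 + 91·0 = 43, valid modulo lcm(91, 5) = 455: x ≡ 43 (mod 455).
Verify: 43 mod 7 = 1 ✓, 43 mod 13 = 4 ✓, 43 mod 5 = 3 ✓.

x ≡ 43 (mod 455).


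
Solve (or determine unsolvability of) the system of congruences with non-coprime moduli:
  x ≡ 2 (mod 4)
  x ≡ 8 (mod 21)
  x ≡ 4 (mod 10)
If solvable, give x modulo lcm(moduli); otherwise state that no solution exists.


Moduli 4, 21, 10 are not pairwise coprime, so CRT works modulo lcm(m_i) when all pairwise compatibility conditions hold.
Pairwise compatibility: gcd(m_i, m_j) must divide a_i - a_j for every pair.
Merge one congruence at a time:
  Start: x ≡ 2 (mod 4).
  Combine with x ≡ 8 (mod 21): gcd(4, 21) = 1; 8 - 2 = 6, which IS divisible by 1, so compatible.
    Write x = 2 + 4·t and substitute into x ≡ 8 (mod 21): 4·t ≡ 8 − 2 = 6 (mod 21).
    The inverse of 4 mod 21 is 16 (since 4·16 = 64 = 3·21 + 1), so t ≡ 16·6 = 96 ≡ 12 (mod 21).
    Then x = 2 + 4·12 = 50, valid modulo lcm(4, 21) = 84: x ≡ 50 (mod 84).
  Combine with x ≡ 4 (mod 10): gcd(84, 10) = 2; 4 - 50 = -46, which IS divisible by 2, so compatible.
    Write x = 50 + 84·t and substitute into x ≡ 4 (mod 10): 84·t ≡ 4 − 50 = -46 (mod 10).
    Divide the congruence (and modulus) by g = 2: 42·t ≡ -23 (mod 5).
    Reduce coefficients mod 5: 2·t ≡ 2 (mod 5).
    The inverse of 2 mod 5 is 3 (since 2·3 = 6 = 1·5 + 1), so t ≡ 3·2 = 6 ≡ 1 (mod 5).
    Then x = 50 + 84·1 = 134, valid modulo lcm(84, 10) = 420: x ≡ 134 (mod 420).
Verify: 134 mod 4 = 2, 134 mod 21 = 8, 134 mod 10 = 4.

x ≡ 134 (mod 420).


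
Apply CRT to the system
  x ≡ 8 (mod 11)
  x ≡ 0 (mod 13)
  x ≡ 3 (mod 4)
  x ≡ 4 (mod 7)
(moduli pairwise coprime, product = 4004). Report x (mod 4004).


Product of moduli M = 11 · 13 · 4 · 7 = 4004.
Merge one congruence at a time:
  Start: x ≡ 8 (mod 11).
  Combine with x ≡ 0 (mod 13); new modulus lcm = 143.
    Write x = 8 + 11·t and substitute into x ≡ 0 (mod 13): 11·t ≡ 0 − 8 = -8 (mod 13).
    Reduce coefficients mod 13: 11·t ≡ 5 (mod 13).
    The inverse of 11 mod 13 is 6 (since 11·6 = 66 = 5·13 + 1), so t ≡ 6·5 = 30 ≡ 4 (mod 13).
    Then x = 8 + 11·4 = 52, valid modulo lcm(11, 13) = 143: x ≡ 52 (mod 143).
  Combine with x ≡ 3 (mod 4); new modulus lcm = 572.
    Write x = 52 + 143·t and substitute into x ≡ 3 (mod 4): 143·t ≡ 3 − 52 = -49 (mod 4).
    Reduce coefficients mod 4: 3·t ≡ 3 (mod 4).
    The inverse of 3 mod 4 is 3 (since 3·3 = 9 = 2·4 + 1), so t ≡ 3·3 = 9 ≡ 1 (mod 4).
    Then x = 52 + 143·1 = 195, valid modulo lcm(143, 4) = 572: x ≡ 195 (mod 572).
  Combine with x ≡ 4 (mod 7); new modulus lcm = 4004.
    Write x = 195 + 572·t and substitute into x ≡ 4 (mod 7): 572·t ≡ 4 − 195 = -191 (mod 7).
    Reduce coefficients mod 7: 5·t ≡ 5 (mod 7).
    The inverse of 5 mod 7 is 3 (since 5·3 = 15 = 2·7 + 1), so t ≡ 3·5 = 15 ≡ 1 (mod 7).
    Then x = 195 + 572·1 = 767, valid modulo lcm(572, 7) = 4004: x ≡ 767 (mod 4004).
Verify against each original: 767 mod 11 = 8, 767 mod 13 = 0, 767 mod 4 = 3, 767 mod 7 = 4.

x ≡ 767 (mod 4004).


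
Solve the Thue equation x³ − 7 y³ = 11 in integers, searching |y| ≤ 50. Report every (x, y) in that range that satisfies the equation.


The equation is x³ - 7y³ = 11. For fixed y, x³ = 7·y³ + 11, so a solution requires the RHS to be a perfect cube.
Strategy: iterate y from -50 to 50, compute RHS = 7·y³ + 11, and check whether it is a (positive or negative) perfect cube.
Check small values of y:
  y = 0: RHS = 11 is not a perfect cube.
  y = 1: RHS = 18 is not a perfect cube.
  y = -1: RHS = 4 is not a perfect cube.
  y = 2: RHS = 67 is not a perfect cube.
  y = -2: RHS = -45 is not a perfect cube.
  y = 3: RHS = 200 is not a perfect cube.
  y = -3: RHS = -178 is not a perfect cube.
Continuing the search up to |y| = 50 finds no solutions either.
No (x, y) in the scanned range satisfies the equation.

No integer solutions with |y| ≤ 50.


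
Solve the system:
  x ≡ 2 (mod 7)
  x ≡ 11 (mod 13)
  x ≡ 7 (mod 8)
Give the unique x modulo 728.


Moduli 7, 13, 8 are pairwise coprime; by CRT there is a unique solution modulo M = 7 · 13 · 8 = 728.
Solve pairwise, accumulating the modulus:
  Start with x ≡ 2 (mod 7).
  Combine with x ≡ 11 (mod 13): since gcd(7, 13) = 1, we get a unique residue mod 91.
    Write x = 2 + 7·t and substitute into x ≡ 11 (mod 13): 7·t ≡ 11 − 2 = 9 (mod 13).
    The inverse of 7 mod 13 is 2 (since 7·2 = 14 = 1·13 + 1), so t ≡ 2·9 = 18 ≡ 5 (mod 13).
    Then x = 2 + 7·5 = 37, valid modulo lcm(7, 13) = 91: x ≡ 37 (mod 91).
  Combine with x ≡ 7 (mod 8): since gcd(91, 8) = 1, we get a unique residue mod 728.
    Write x = 37 + 91·t and substitute into x ≡ 7 (mod 8): 91·t ≡ 7 − 37 = -30 (mod 8).
    Reduce coefficients mod 8: 3·t ≡ 2 (mod 8).
    The inverse of 3 mod 8 is 3 (since 3·3 = 9 = 1·8 + 1), so t ≡ 3·2 = 6 ≡ 6 (mod 8).
    Then x = 37 + 91·6 = 583, valid modulo lcm(91, 8) = 728: x ≡ 583 (mod 728).
Verify: 583 mod 7 = 2 ✓, 583 mod 13 = 11 ✓, 583 mod 8 = 7 ✓.

x ≡ 583 (mod 728).


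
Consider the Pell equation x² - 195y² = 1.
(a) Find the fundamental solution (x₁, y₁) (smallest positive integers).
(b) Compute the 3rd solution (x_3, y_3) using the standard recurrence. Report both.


Step 1: Find the fundamental solution (x₁, y₁) of x² - 195y² = 1.
  Expand √195 as a continued fraction. a₀ = ⌊√195⌋ = 13; iterate m_{k+1} = d_k·a_k − m_k, d_{k+1} = (195 − m_{k+1}²)/d_k, a_{k+1} = ⌊(a₀ + m_{k+1})/d_{k+1}⌋ (starting m₀ = 0, d₀ = 1), with convergents p_k = a_k·p_{k-1} + p_{k-2}, q_k = a_k·q_{k-1} + q_{k-2} (p₋₁ = 1, q₋₁ = 0):
  k = 0: a₀ = 13; p₀/q₀ = 13/1; p₀² − 195·q₀² = 169 − 195 = -26.
  k = 1: m = 13, d = 26, a = ⌊(13 + 13)/26⌋ = 1; p/q = (1·13 + 1)/(1·1 + 0) = 14/1; p² − 195·q² = 196 − 195 = 1.
  The first convergent with p² − 195·q² = 1 gives the fundamental solution (x₁, y₁) = (14, 1).
Step 2: Apply the recurrence (x_{n+1}, y_{n+1}) = (x₁x_n + 195y₁y_n, x₁y_n + y₁x_n) repeatedly.
  From (x_1, y_1) = (14, 1): x_2 = 14·14 + 195·1·1 = 391; y_2 = 14·1 + 1·14 = 28.
  From (x_2, y_2) = (391, 28): x_3 = 14·391 + 195·1·28 = 10934; y_3 = 14·28 + 1·391 = 783.
Step 3: Verify x_3² - 195·y_3² = 119552356 - 119552355 = 1 (should be 1). ✓

(x_1, y_1) = (14, 1); (x_3, y_3) = (10934, 783).


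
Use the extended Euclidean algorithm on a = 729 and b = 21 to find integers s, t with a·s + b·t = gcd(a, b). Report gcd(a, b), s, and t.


Euclidean algorithm on (729, 21) — divide until remainder is 0:
  729 = 34 · 21 + 15
  21 = 1 · 15 + 6
  15 = 2 · 6 + 3
  6 = 2 · 3 + 0
gcd(729, 21) = 3.
Track Bezout coefficients alongside the remainders: start with r₀ = 729 = a·1 + b·0 (s = 1, t = 0) and r₁ = 21 = a·0 + b·1 (s = 0, t = 1); each new remainder r_{k+1} = r_{k-1} − q_k·r_k inherits s_{k+1} = s_{k-1} − q_k·s_k, t_{k+1} = t_{k-1} − q_k·t_k, so r_k = a·s_k + b·t_k at every step:
  q = 34: r = 15, s = 1 − 34·0 = 1, t = 0 − 34·1 = -34  (check: 729·1 + 21·(-34) = 15)
  q = 1: r = 6, s = 0 − 1·1 = -1, t = 1 − 1·(-34) = 35  (check: 729·(-1) + 21·35 = 6)
  q = 2: r = 3, s = 1 − 2·(-1) = 3, t = -34 − 2·35 = -104  (check: 729·3 + 21·(-104) = 3)
The row with r = 3 (the gcd) gives the Bezout coefficients s = 3, t = -104.
Result: 729 · (3) + 21 · (-104) = 3.

gcd(729, 21) = 3; s = 3, t = -104 (check: 729·3 + 21·(-104) = 3).


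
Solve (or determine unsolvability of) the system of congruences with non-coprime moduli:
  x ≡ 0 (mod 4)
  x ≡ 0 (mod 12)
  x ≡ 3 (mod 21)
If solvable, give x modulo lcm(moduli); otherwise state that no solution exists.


Moduli 4, 12, 21 are not pairwise coprime, so CRT works modulo lcm(m_i) when all pairwise compatibility conditions hold.
Pairwise compatibility: gcd(m_i, m_j) must divide a_i - a_j for every pair.
Merge one congruence at a time:
  Start: x ≡ 0 (mod 4).
  Combine with x ≡ 0 (mod 12): gcd(4, 12) = 4; 0 - 0 = 0, which IS divisible by 4, so compatible.
    Write x = 0 + 4·t and substitute into x ≡ 0 (mod 12): 4·t ≡ 0 − 0 = 0 (mod 12).
    Divide the congruence (and modulus) by g = 4: 1·t ≡ 0 (mod 3).
    So t ≡ 0 (mod 3).
    Then x = 0 + 4·0 = 0, valid modulo lcm(4, 12) = 12: x ≡ 0 (mod 12).
  Combine with x ≡ 3 (mod 21): gcd(12, 21) = 3; 3 - 0 = 3, which IS divisible by 3, so compatible.
    Write x = 0 + 12·t and substitute into x ≡ 3 (mod 21): 12·t ≡ 3 − 0 = 3 (mod 21).
    Divide the congruence (and modulus) by g = 3: 4·t ≡ 1 (mod 7).
    The inverse of 4 mod 7 is 2 (since 4·2 = 8 = 1·7 + 1), so t ≡ 2·1 = 2 ≡ 2 (mod 7).
    Then x = 0 + 12·2 = 24, valid modulo lcm(12, 21) = 84: x ≡ 24 (mod 84).
Verify: 24 mod 4 = 0, 24 mod 12 = 0, 24 mod 21 = 3.

x ≡ 24 (mod 84).


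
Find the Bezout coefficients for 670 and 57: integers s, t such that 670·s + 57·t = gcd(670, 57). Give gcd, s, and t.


Euclidean algorithm on (670, 57) — divide until remainder is 0:
  670 = 11 · 57 + 43
  57 = 1 · 43 + 14
  43 = 3 · 14 + 1
  14 = 14 · 1 + 0
gcd(670, 57) = 1.
Track Bezout coefficients alongside the remainders: start with r₀ = 670 = a·1 + b·0 (s = 1, t = 0) and r₁ = 57 = a·0 + b·1 (s = 0, t = 1); each new remainder r_{k+1} = r_{k-1} − q_k·r_k inherits s_{k+1} = s_{k-1} − q_k·s_k, t_{k+1} = t_{k-1} − q_k·t_k, so r_k = a·s_k + b·t_k at every step:
  q = 11: r = 43, s = 1 − 11·0 = 1, t = 0 − 11·1 = -11  (check: 670·1 + 57·(-11) = 43)
  q = 1: r = 14, s = 0 − 1·1 = -1, t = 1 − 1·(-11) = 12  (check: 670·(-1) + 57·12 = 14)
  q = 3: r = 1, s = 1 − 3·(-1) = 4, t = -11 − 3·12 = -47  (check: 670·4 + 57·(-47) = 1)
The row with r = 1 (the gcd) gives the Bezout coefficients s = 4, t = -47.
Result: 670 · (4) + 57 · (-47) = 1.

gcd(670, 57) = 1; s = 4, t = -47 (check: 670·4 + 57·(-47) = 1).


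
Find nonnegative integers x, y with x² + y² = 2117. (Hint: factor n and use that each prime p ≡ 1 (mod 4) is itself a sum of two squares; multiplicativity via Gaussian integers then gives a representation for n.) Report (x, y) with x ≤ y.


Step 1: Factor n = 2117 = 29 · 73.
Step 2: Check the mod-4 condition on each prime factor: 29 ≡ 1 (mod 4), exponent 1; 73 ≡ 1 (mod 4), exponent 1.
All primes ≡ 3 (mod 4) appear to even exponent (or don't appear), so by the two-squares theorem n IS expressible as a sum of two squares.
Step 3: Build a representation. Here n = 29 · 73 is a product of primes ≡ 1 (mod 4). Each prime p ≡ 1 (mod 4) is itself a sum of two squares; find a² by testing p − a² for a perfect square:
  29: 29 − 1² = 28, 29 − 2² = 25 = 5² ⇒ 29 = 2² + 5².
  73: 73 − 1² = 72, 73 − 2² = 69, 73 − 3² = 64 = 8² ⇒ 73 = 3² + 8².
  Combine using the Brahmagupta–Fibonacci identity (a² + b²)(c² + d²) = (ac − bd)² + (ad + bc)² = (ac + bd)² + (ad − bc)²:
  29 · 73 = 2117: from (2² + 5²)(3² + 8²), take (2·3 − 5·8, 2·8 + 5·3) = (6 − 40, 16 + 15) = (-34, 31); dropping signs (only squares matter) gives (34, 31); check 34² + 31² = 1156 + 961 = 2117 ✓.
Step 4: Order so x ≤ y and verify: 31² + 34² = 961 + 1156 = 2117 = n. ✓

n = 2117 = 31² + 34² (one valid representation with x ≤ y).


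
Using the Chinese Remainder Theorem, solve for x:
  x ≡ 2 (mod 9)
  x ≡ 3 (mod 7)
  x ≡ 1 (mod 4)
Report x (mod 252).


Moduli 9, 7, 4 are pairwise coprime; by CRT there is a unique solution modulo M = 9 · 7 · 4 = 252.
Solve pairwise, accumulating the modulus:
  Start with x ≡ 2 (mod 9).
  Combine with x ≡ 3 (mod 7): since gcd(9, 7) = 1, we get a unique residue mod 63.
    Write x = 2 + 9·t and substitute into x ≡ 3 (mod 7): 9·t ≡ 3 − 2 = 1 (mod 7).
    Reduce coefficients mod 7: 2·t ≡ 1 (mod 7).
    The inverse of 2 mod 7 is 4 (since 2·4 = 8 = 1·7 + 1), so t ≡ 4·1 = 4 ≡ 4 (mod 7).
    Then x = 2 + 9·4 = 38, valid modulo lcm(9, 7) = 63: x ≡ 38 (mod 63).
  Combine with x ≡ 1 (mod 4): since gcd(63, 4) = 1, we get a unique residue mod 252.
    Write x = 38 + 63·t and substitute into x ≡ 1 (mod 4): 63·t ≡ 1 − 38 = -37 (mod 4).
    Reduce coefficients mod 4: 3·t ≡ 3 (mod 4).
    The inverse of 3 mod 4 is 3 (since 3·3 = 9 = 2·4 + 1), so t ≡ 3·3 = 9 ≡ 1 (mod 4).
    Then x = 38 + 63·1 = 101, valid modulo lcm(63, 4) = 252: x ≡ 101 (mod 252).
Verify: 101 mod 9 = 2 ✓, 101 mod 7 = 3 ✓, 101 mod 4 = 1 ✓.

x ≡ 101 (mod 252).


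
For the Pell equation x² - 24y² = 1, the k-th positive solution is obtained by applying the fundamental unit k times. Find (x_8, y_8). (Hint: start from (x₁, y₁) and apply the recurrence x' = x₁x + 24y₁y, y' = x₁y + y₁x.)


Step 1: Find the fundamental solution (x₁, y₁) of x² - 24y² = 1.
  Expand √24 as a continued fraction. a₀ = ⌊√24⌋ = 4; iterate m_{k+1} = d_k·a_k − m_k, d_{k+1} = (24 − m_{k+1}²)/d_k, a_{k+1} = ⌊(a₀ + m_{k+1})/d_{k+1}⌋ (starting m₀ = 0, d₀ = 1), with convergents p_k = a_k·p_{k-1} + p_{k-2}, q_k = a_k·q_{k-1} + q_{k-2} (p₋₁ = 1, q₋₁ = 0):
  k = 0: a₀ = 4; p₀/q₀ = 4/1; p₀² − 24·q₀² = 16 − 24 = -8.
  k = 1: m = 4, d = 8, a = ⌊(4 + 4)/8⌋ = 1; p/q = (1·4 + 1)/(1·1 + 0) = 5/1; p² − 24·q² = 25 − 24 = 1.
  The first convergent with p² − 24·q² = 1 gives the fundamental solution (x₁, y₁) = (5, 1).
Step 2: Apply the recurrence (x_{n+1}, y_{n+1}) = (x₁x_n + 24y₁y_n, x₁y_n + y₁x_n) repeatedly.
  From (x_1, y_1) = (5, 1): x_2 = 5·5 + 24·1·1 = 49; y_2 = 5·1 + 1·5 = 10.
  From (x_2, y_2) = (49, 10): x_3 = 5·49 + 24·1·10 = 485; y_3 = 5·10 + 1·49 = 99.
  From (x_3, y_3) = (485, 99): x_4 = 5·485 + 24·1·99 = 4801; y_4 = 5·99 + 1·485 = 980.
  From (x_4, y_4) = (4801, 980): x_5 = 5·4801 + 24·1·980 = 47525; y_5 = 5·980 + 1·4801 = 9701.
  From (x_5, y_5) = (47525, 9701): x_6 = 5·47525 + 24·1·9701 = 470449; y_6 = 5·9701 + 1·47525 = 96030.
  From (x_6, y_6) = (470449, 96030): x_7 = 5·470449 + 24·1·96030 = 4656965; y_7 = 5·96030 + 1·470449 = 950599.
  From (x_7, y_7) = (4656965, 950599): x_8 = 5·4656965 + 24·1·950599 = 46099201; y_8 = 5·950599 + 1·4656965 = 9409960.
Step 3: Verify x_8² - 24·y_8² = 2125136332838401 - 2125136332838400 = 1 (should be 1). ✓

(x_1, y_1) = (5, 1); (x_8, y_8) = (46099201, 9409960).


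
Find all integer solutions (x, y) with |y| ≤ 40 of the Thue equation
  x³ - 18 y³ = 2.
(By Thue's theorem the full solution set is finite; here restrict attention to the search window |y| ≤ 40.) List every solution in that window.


The equation is x³ - 18y³ = 2. For fixed y, x³ = 18·y³ + 2, so a solution requires the RHS to be a perfect cube.
Strategy: iterate y from -40 to 40, compute RHS = 18·y³ + 2, and check whether it is a (positive or negative) perfect cube.
Check small values of y:
  y = 0: RHS = 2 is not a perfect cube.
  y = 1: RHS = 20 is not a perfect cube.
  y = -1: RHS = -16 is not a perfect cube.
  y = 2: RHS = 146 is not a perfect cube.
  y = -2: RHS = -142 is not a perfect cube.
  y = 3: RHS = 488 is not a perfect cube.
  y = -3: RHS = -484 is not a perfect cube.
Continuing the search up to |y| = 40 finds no solutions either.
No (x, y) in the scanned range satisfies the equation.

No integer solutions with |y| ≤ 40.


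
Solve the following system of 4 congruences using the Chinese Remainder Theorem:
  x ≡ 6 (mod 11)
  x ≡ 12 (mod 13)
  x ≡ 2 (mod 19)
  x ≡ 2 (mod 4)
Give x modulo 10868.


Product of moduli M = 11 · 13 · 19 · 4 = 10868.
Merge one congruence at a time:
  Start: x ≡ 6 (mod 11).
  Combine with x ≡ 12 (mod 13); new modulus lcm = 143.
    Write x = 6 + 11·t and substitute into x ≡ 12 (mod 13): 11·t ≡ 12 − 6 = 6 (mod 13).
    The inverse of 11 mod 13 is 6 (since 11·6 = 66 = 5·13 + 1), so t ≡ 6·6 = 36 ≡ 10 (mod 13).
    Then x = 6 + 11·10 = 116, valid modulo lcm(11, 13) = 143: x ≡ 116 (mod 143).
  Combine with x ≡ 2 (mod 19); new modulus lcm = 2717.
    Write x = 116 + 143·t and substitute into x ≡ 2 (mod 19): 143·t ≡ 2 − 116 = -114 (mod 19).
    Reduce coefficients mod 19: 10·t ≡ 0 (mod 19).
    The inverse of 10 mod 19 is 2 (since 10·2 = 20 = 1·19 + 1), so t ≡ 2·0 = 0 ≡ 0 (mod 19).
    Then x = 116 + 143·0 = 116, valid modulo lcm(143, 19) = 2717: x ≡ 116 (mod 2717).
  Combine with x ≡ 2 (mod 4); new modulus lcm = 10868.
    Write x = 116 + 2717·t and substitute into x ≡ 2 (mod 4): 2717·t ≡ 2 − 116 = -114 (mod 4).
    Reduce coefficients mod 4: 1·t ≡ 2 (mod 4).
    So t ≡ 2 (mod 4).
    Then x = 116 + 2717·2 = 5550, valid modulo lcm(2717, 4) = 10868: x ≡ 5550 (mod 10868).
Verify against each original: 5550 mod 11 = 6, 5550 mod 13 = 12, 5550 mod 19 = 2, 5550 mod 4 = 2.

x ≡ 5550 (mod 10868).


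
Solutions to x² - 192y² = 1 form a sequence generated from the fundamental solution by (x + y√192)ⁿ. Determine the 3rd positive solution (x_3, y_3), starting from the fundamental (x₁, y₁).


Step 1: Find the fundamental solution (x₁, y₁) of x² - 192y² = 1.
  Expand √192 as a continued fraction. a₀ = ⌊√192⌋ = 13; iterate m_{k+1} = d_k·a_k − m_k, d_{k+1} = (192 − m_{k+1}²)/d_k, a_{k+1} = ⌊(a₀ + m_{k+1})/d_{k+1}⌋ (starting m₀ = 0, d₀ = 1), with convergents p_k = a_k·p_{k-1} + p_{k-2}, q_k = a_k·q_{k-1} + q_{k-2} (p₋₁ = 1, q₋₁ = 0):
  k = 0: a₀ = 13; p₀/q₀ = 13/1; p₀² − 192·q₀² = 169 − 192 = -23.
  k = 1: m = 13, d = 23, a = ⌊(13 + 13)/23⌋ = 1; p/q = (1·13 + 1)/(1·1 + 0) = 14/1; p² − 192·q² = 196 − 192 = 4.
  k = 2: m = 10, d = 4, a = ⌊(13 + 10)/4⌋ = 5; p/q = (5·14 + 13)/(5·1 + 1) = 83/6; p² − 192·q² = 6889 − 6912 = -23.
  k = 3: m = 10, d = 23, a = ⌊(13 + 10)/23⌋ = 1; p/q = (1·83 + 14)/(1·6 + 1) = 97/7; p² − 192·q² = 9409 − 9408 = 1.
  The first convergent with p² − 192·q² = 1 gives the fundamental solution (x₁, y₁) = (97, 7).
Step 2: Apply the recurrence (x_{n+1}, y_{n+1}) = (x₁x_n + 192y₁y_n, x₁y_n + y₁x_n) repeatedly.
  From (x_1, y_1) = (97, 7): x_2 = 97·97 + 192·7·7 = 18817; y_2 = 97·7 + 7·97 = 1358.
  From (x_2, y_2) = (18817, 1358): x_3 = 97·18817 + 192·7·1358 = 3650401; y_3 = 97·1358 + 7·18817 = 263445.
Step 3: Verify x_3² - 192·y_3² = 13325427460801 - 13325427460800 = 1 (should be 1). ✓

(x_1, y_1) = (97, 7); (x_3, y_3) = (3650401, 263445).


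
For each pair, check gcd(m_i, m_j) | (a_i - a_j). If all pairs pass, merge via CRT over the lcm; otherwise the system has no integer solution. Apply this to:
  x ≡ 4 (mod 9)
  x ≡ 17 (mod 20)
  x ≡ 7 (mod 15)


Moduli 9, 20, 15 are not pairwise coprime, so CRT works modulo lcm(m_i) when all pairwise compatibility conditions hold.
Pairwise compatibility: gcd(m_i, m_j) must divide a_i - a_j for every pair.
Merge one congruence at a time:
  Start: x ≡ 4 (mod 9).
  Combine with x ≡ 17 (mod 20): gcd(9, 20) = 1; 17 - 4 = 13, which IS divisible by 1, so compatible.
    Write x = 4 + 9·t and substitute into x ≡ 17 (mod 20): 9·t ≡ 17 − 4 = 13 (mod 20).
    The inverse of 9 mod 20 is 9 (since 9·9 = 81 = 4·20 + 1), so t ≡ 9·13 = 117 ≡ 17 (mod 20).
    Then x = 4 + 9·17 = 157, valid modulo lcm(9, 20) = 180: x ≡ 157 (mod 180).
  Combine with x ≡ 7 (mod 15): gcd(180, 15) = 15; 7 - 157 = -150, which IS divisible by 15, so compatible.
    Write x = 157 + 180·t and substitute into x ≡ 7 (mod 15): 180·t ≡ 7 − 157 = -150 (mod 15).
    Divide the congruence (and modulus) by g = 15: 12·t ≡ -10 (mod 1).
    Modulo 1 every t works; take t = 0.
    Then x = 157 + 180·0 = 157, valid modulo lcm(180, 15) = 180: x ≡ 157 (mod 180).
Verify: 157 mod 9 = 4, 157 mod 20 = 17, 157 mod 15 = 7.

x ≡ 157 (mod 180).


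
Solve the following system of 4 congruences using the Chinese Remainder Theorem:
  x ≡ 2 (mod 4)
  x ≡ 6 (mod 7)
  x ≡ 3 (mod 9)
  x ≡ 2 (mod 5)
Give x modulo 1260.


Product of moduli M = 4 · 7 · 9 · 5 = 1260.
Merge one congruence at a time:
  Start: x ≡ 2 (mod 4).
  Combine with x ≡ 6 (mod 7); new modulus lcm = 28.
    Write x = 2 + 4·t and substitute into x ≡ 6 (mod 7): 4·t ≡ 6 − 2 = 4 (mod 7).
    The inverse of 4 mod 7 is 2 (since 4·2 = 8 = 1·7 + 1), so t ≡ 2·4 = 8 ≡ 1 (mod 7).
    Then x = 2 + 4·1 = 6, valid modulo lcm(4, 7) = 28: x ≡ 6 (mod 28).
  Combine with x ≡ 3 (mod 9); new modulus lcm = 252.
    Write x = 6 + 28·t and substitute into x ≡ 3 (mod 9): 28·t ≡ 3 − 6 = -3 (mod 9).
    Reduce coefficients mod 9: 1·t ≡ 6 (mod 9).
    So t ≡ 6 (mod 9).
    Then x = 6 + 28·6 = 174, valid modulo lcm(28, 9) = 252: x ≡ 174 (mod 252).
  Combine with x ≡ 2 (mod 5); new modulus lcm = 1260.
    Write x = 174 + 252·t and substitute into x ≡ 2 (mod 5): 252·t ≡ 2 − 174 = -172 (mod 5).
    Reduce coefficients mod 5: 2·t ≡ 3 (mod 5).
    The inverse of 2 mod 5 is 3 (since 2·3 = 6 = 1·5 + 1), so t ≡ 3·3 = 9 ≡ 4 (mod 5).
    Then x = 174 + 252·4 = 1182, valid modulo lcm(252, 5) = 1260: x ≡ 1182 (mod 1260).
Verify against each original: 1182 mod 4 = 2, 1182 mod 7 = 6, 1182 mod 9 = 3, 1182 mod 5 = 2.

x ≡ 1182 (mod 1260).


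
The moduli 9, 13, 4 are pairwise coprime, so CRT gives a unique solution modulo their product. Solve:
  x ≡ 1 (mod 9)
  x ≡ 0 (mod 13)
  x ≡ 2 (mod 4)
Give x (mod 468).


Moduli 9, 13, 4 are pairwise coprime; by CRT there is a unique solution modulo M = 9 · 13 · 4 = 468.
Solve pairwise, accumulating the modulus:
  Start with x ≡ 1 (mod 9).
  Combine with x ≡ 0 (mod 13): since gcd(9, 13) = 1, we get a unique residue mod 117.
    Write x = 1 + 9·t and substitute into x ≡ 0 (mod 13): 9·t ≡ 0 − 1 = -1 (mod 13).
    Reduce coefficients mod 13: 9·t ≡ 12 (mod 13).
    The inverse of 9 mod 13 is 3 (since 9·3 = 27 = 2·13 + 1), so t ≡ 3·12 = 36 ≡ 10 (mod 13).
    Then x = 1 + 9·10 = 91, valid modulo lcm(9, 13) = 117: x ≡ 91 (mod 117).
  Combine with x ≡ 2 (mod 4): since gcd(117, 4) = 1, we get a unique residue mod 468.
    Write x = 91 + 117·t and substitute into x ≡ 2 (mod 4): 117·t ≡ 2 − 91 = -89 (mod 4).
    Reduce coefficients mod 4: 1·t ≡ 3 (mod 4).
    So t ≡ 3 (mod 4).
    Then x = 91 + 117·3 = 442, valid modulo lcm(117, 4) = 468: x ≡ 442 (mod 468).
Verify: 442 mod 9 = 1 ✓, 442 mod 13 = 0 ✓, 442 mod 4 = 2 ✓.

x ≡ 442 (mod 468).


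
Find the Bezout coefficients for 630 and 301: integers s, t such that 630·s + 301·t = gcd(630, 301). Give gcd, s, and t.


Euclidean algorithm on (630, 301) — divide until remainder is 0:
  630 = 2 · 301 + 28
  301 = 10 · 28 + 21
  28 = 1 · 21 + 7
  21 = 3 · 7 + 0
gcd(630, 301) = 7.
Track Bezout coefficients alongside the remainders: start with r₀ = 630 = a·1 + b·0 (s = 1, t = 0) and r₁ = 301 = a·0 + b·1 (s = 0, t = 1); each new remainder r_{k+1} = r_{k-1} − q_k·r_k inherits s_{k+1} = s_{k-1} − q_k·s_k, t_{k+1} = t_{k-1} − q_k·t_k, so r_k = a·s_k + b·t_k at every step:
  q = 2: r = 28, s = 1 − 2·0 = 1, t = 0 − 2·1 = -2  (check: 630·1 + 301·(-2) = 28)
  q = 10: r = 21, s = 0 − 10·1 = -10, t = 1 − 10·(-2) = 21  (check: 630·(-10) + 301·21 = 21)
  q = 1: r = 7, s = 1 − 1·(-10) = 11, t = -2 − 1·21 = -23  (check: 630·11 + 301·(-23) = 7)
The row with r = 7 (the gcd) gives the Bezout coefficients s = 11, t = -23.
Result: 630 · (11) + 301 · (-23) = 7.

gcd(630, 301) = 7; s = 11, t = -23 (check: 630·11 + 301·(-23) = 7).


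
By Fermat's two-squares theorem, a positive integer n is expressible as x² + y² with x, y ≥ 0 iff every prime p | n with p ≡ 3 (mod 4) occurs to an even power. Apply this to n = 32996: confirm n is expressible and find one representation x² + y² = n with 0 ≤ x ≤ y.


Step 1: Factor n = 32996 = 2^2 · 73 · 113.
Step 2: Check the mod-4 condition on each prime factor: 2 = 2 (special); 73 ≡ 1 (mod 4), exponent 1; 113 ≡ 1 (mod 4), exponent 1.
All primes ≡ 3 (mod 4) appear to even exponent (or don't appear), so by the two-squares theorem n IS expressible as a sum of two squares.
Step 3: Build a representation. Group n = k² · m with k = 2 and m = 73 · 113 = 8249 (a product of primes ≡ 1 (mod 4)); a representation of m scales to one of n via (k·x)² + (k·y)² = k²(x² + y²). Each prime p ≡ 1 (mod 4) is itself a sum of two squares; find a² by testing p − a² for a perfect square:
  73: 73 − 1² = 72, 73 − 2² = 69, 73 − 3² = 64 = 8² ⇒ 73 = 3² + 8².
  113: 113 − 1² = 112, 113 − 2² = 109, 113 − 3² = 104, 113 − 4² = 97, 113 − 5² = 88, 113 − 6² = 77, 113 − 7² = 64 = 8² ⇒ 113 = 7² + 8².
  Combine using the Brahmagupta–Fibonacci identity (a² + b²)(c² + d²) = (ac − bd)² + (ad + bc)² = (ac + bd)² + (ad − bc)²:
  73 · 113 = 8249: from (3² + 8²)(7² + 8²), take (3·7 − 8·8, 3·8 + 8·7) = (21 − 64, 24 + 56) = (-43, 80); dropping signs (only squares matter) gives (43, 80); check 43² + 80² = 1849 + 6400 = 8249 ✓.
  Scale by k = 2: (2·43, 2·80) = (86, 160).
Step 4: Order so x ≤ y and verify: 86² + 160² = 7396 + 25600 = 32996 = n. ✓

n = 32996 = 86² + 160² (one valid representation with x ≤ y).


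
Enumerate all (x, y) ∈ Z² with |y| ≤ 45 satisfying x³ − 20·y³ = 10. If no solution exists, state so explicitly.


The equation is x³ - 20y³ = 10. For fixed y, x³ = 20·y³ + 10, so a solution requires the RHS to be a perfect cube.
Strategy: iterate y from -45 to 45, compute RHS = 20·y³ + 10, and check whether it is a (positive or negative) perfect cube.
Check small values of y:
  y = 0: RHS = 10 is not a perfect cube.
  y = 1: RHS = 30 is not a perfect cube.
  y = -1: RHS = -10 is not a perfect cube.
  y = 2: RHS = 170 is not a perfect cube.
  y = -2: RHS = -150 is not a perfect cube.
  y = 3: RHS = 550 is not a perfect cube.
  y = -3: RHS = -530 is not a perfect cube.
Continuing the search up to |y| = 45 finds no solutions either.
No (x, y) in the scanned range satisfies the equation.

No integer solutions with |y| ≤ 45.


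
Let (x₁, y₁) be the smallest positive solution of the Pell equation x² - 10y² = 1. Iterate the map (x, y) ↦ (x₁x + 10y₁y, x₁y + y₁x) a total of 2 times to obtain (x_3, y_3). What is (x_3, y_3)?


Step 1: Find the fundamental solution (x₁, y₁) of x² - 10y² = 1.
  Expand √10 as a continued fraction. a₀ = ⌊√10⌋ = 3; iterate m_{k+1} = d_k·a_k − m_k, d_{k+1} = (10 − m_{k+1}²)/d_k, a_{k+1} = ⌊(a₀ + m_{k+1})/d_{k+1}⌋ (starting m₀ = 0, d₀ = 1), with convergents p_k = a_k·p_{k-1} + p_{k-2}, q_k = a_k·q_{k-1} + q_{k-2} (p₋₁ = 1, q₋₁ = 0):
  k = 0: a₀ = 3; p₀/q₀ = 3/1; p₀² − 10·q₀² = 9 − 10 = -1.
  k = 1: m = 3, d = 1, a = ⌊(3 + 3)/1⌋ = 6; p/q = (6·3 + 1)/(6·1 + 0) = 19/6; p² − 10·q² = 361 − 360 = 1.
  The first convergent with p² − 10·q² = 1 gives the fundamental solution (x₁, y₁) = (19, 6).
Step 2: Apply the recurrence (x_{n+1}, y_{n+1}) = (x₁x_n + 10y₁y_n, x₁y_n + y₁x_n) repeatedly.
  From (x_1, y_1) = (19, 6): x_2 = 19·19 + 10·6·6 = 721; y_2 = 19·6 + 6·19 = 228.
  From (x_2, y_2) = (721, 228): x_3 = 19·721 + 10·6·228 = 27379; y_3 = 19·228 + 6·721 = 8658.
Step 3: Verify x_3² - 10·y_3² = 749609641 - 749609640 = 1 (should be 1). ✓

(x_1, y_1) = (19, 6); (x_3, y_3) = (27379, 8658).


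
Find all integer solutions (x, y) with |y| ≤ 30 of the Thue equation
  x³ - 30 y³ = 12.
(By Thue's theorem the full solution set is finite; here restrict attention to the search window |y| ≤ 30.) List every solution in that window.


The equation is x³ - 30y³ = 12. For fixed y, x³ = 30·y³ + 12, so a solution requires the RHS to be a perfect cube.
Strategy: iterate y from -30 to 30, compute RHS = 30·y³ + 12, and check whether it is a (positive or negative) perfect cube.
Check small values of y:
  y = 0: RHS = 12 is not a perfect cube.
  y = 1: RHS = 42 is not a perfect cube.
  y = -1: RHS = -18 is not a perfect cube.
  y = 2: RHS = 252 is not a perfect cube.
  y = -2: RHS = -228 is not a perfect cube.
  y = 3: RHS = 822 is not a perfect cube.
  y = -3: RHS = -798 is not a perfect cube.
Continuing the search up to |y| = 30 finds no solutions either.
No (x, y) in the scanned range satisfies the equation.

No integer solutions with |y| ≤ 30.


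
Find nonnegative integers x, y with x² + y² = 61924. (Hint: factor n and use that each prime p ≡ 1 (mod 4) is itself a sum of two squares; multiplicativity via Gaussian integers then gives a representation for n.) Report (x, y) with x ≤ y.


Step 1: Factor n = 61924 = 2^2 · 113 · 137.
Step 2: Check the mod-4 condition on each prime factor: 2 = 2 (special); 113 ≡ 1 (mod 4), exponent 1; 137 ≡ 1 (mod 4), exponent 1.
All primes ≡ 3 (mod 4) appear to even exponent (or don't appear), so by the two-squares theorem n IS expressible as a sum of two squares.
Step 3: Build a representation. Group n = k² · m with k = 2 and m = 113 · 137 = 15481 (a product of primes ≡ 1 (mod 4)); a representation of m scales to one of n via (k·x)² + (k·y)² = k²(x² + y²). Each prime p ≡ 1 (mod 4) is itself a sum of two squares; find a² by testing p − a² for a perfect square:
  113: 113 − 1² = 112, 113 − 2² = 109, 113 − 3² = 104, 113 − 4² = 97, 113 − 5² = 88, 113 − 6² = 77, 113 − 7² = 64 = 8² ⇒ 113 = 7² + 8².
  137: 137 − 1² = 136, 137 − 2² = 133, 137 − 3² = 128, 137 − 4² = 121 = 11² ⇒ 137 = 4² + 11².
  Combine using the Brahmagupta–Fibonacci identity (a² + b²)(c² + d²) = (ac − bd)² + (ad + bc)² = (ac + bd)² + (ad − bc)²:
  113 · 137 = 15481: from (7² + 8²)(4² + 11²), take (7·4 − 8·11, 7·11 + 8·4) = (28 − 88, 77 + 32) = (-60, 109); dropping signs (only squares matter) gives (60, 109); check 60² + 109² = 3600 + 11881 = 15481 ✓.
  Scale by k = 2: (2·60, 2·109) = (120, 218).
Step 4: Order so x ≤ y and verify: 120² + 218² = 14400 + 47524 = 61924 = n. ✓

n = 61924 = 120² + 218² (one valid representation with x ≤ y).


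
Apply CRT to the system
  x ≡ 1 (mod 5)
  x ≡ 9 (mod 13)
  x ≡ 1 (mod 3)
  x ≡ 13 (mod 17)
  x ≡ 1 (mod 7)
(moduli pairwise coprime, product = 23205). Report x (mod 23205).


Product of moduli M = 5 · 13 · 3 · 17 · 7 = 23205.
Merge one congruence at a time:
  Start: x ≡ 1 (mod 5).
  Combine with x ≡ 9 (mod 13); new modulus lcm = 65.
    Write x = 1 + 5·t and substitute into x ≡ 9 (mod 13): 5·t ≡ 9 − 1 = 8 (mod 13).
    The inverse of 5 mod 13 is 8 (since 5·8 = 40 = 3·13 + 1), so t ≡ 8·8 = 64 ≡ 12 (mod 13).
    Then x = 1 + 5·12 = 61, valid modulo lcm(5, 13) = 65: x ≡ 61 (mod 65).
  Combine with x ≡ 1 (mod 3); new modulus lcm = 195.
    Write x = 61 + 65·t and substitute into x ≡ 1 (mod 3): 65·t ≡ 1 − 61 = -60 (mod 3).
    Reduce coefficients mod 3: 2·t ≡ 0 (mod 3).
    The inverse of 2 mod 3 is 2 (since 2·2 = 4 = 1·3 + 1), so t ≡ 2·0 = 0 ≡ 0 (mod 3).
    Then x = 61 + 65·0 = 61, valid modulo lcm(65, 3) = 195: x ≡ 61 (mod 195).
  Combine with x ≡ 13 (mod 17); new modulus lcm = 3315.
    Write x = 61 + 195·t and substitute into x ≡ 13 (mod 17): 195·t ≡ 13 − 61 = -48 (mod 17).
    Reduce coefficients mod 17: 8·t ≡ 3 (mod 17).
    The inverse of 8 mod 17 is 15 (since 8·15 = 120 = 7·17 + 1), so t ≡ 15·3 = 45 ≡ 11 (mod 17).
    Then x = 61 + 195·11 = 2206, valid modulo lcm(195, 17) = 3315: x ≡ 2206 (mod 3315).
  Combine with x ≡ 1 (mod 7); new modulus lcm = 23205.
    Write x = 2206 + 3315·t and substitute into x ≡ 1 (mod 7): 3315·t ≡ 1 − 2206 = -2205 (mod 7).
    Reduce coefficients mod 7: 4·t ≡ 0 (mod 7).
    The inverse of 4 mod 7 is 2 (since 4·2 = 8 = 1·7 + 1), so t ≡ 2·0 = 0 ≡ 0 (mod 7).
    Then x = 2206 + 3315·0 = 2206, valid modulo lcm(3315, 7) = 23205: x ≡ 2206 (mod 23205).
Verify against each original: 2206 mod 5 = 1, 2206 mod 13 = 9, 2206 mod 3 = 1, 2206 mod 17 = 13, 2206 mod 7 = 1.

x ≡ 2206 (mod 23205).


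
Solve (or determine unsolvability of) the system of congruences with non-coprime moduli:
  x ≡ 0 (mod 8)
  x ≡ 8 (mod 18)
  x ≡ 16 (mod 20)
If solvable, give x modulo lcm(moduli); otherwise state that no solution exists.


Moduli 8, 18, 20 are not pairwise coprime, so CRT works modulo lcm(m_i) when all pairwise compatibility conditions hold.
Pairwise compatibility: gcd(m_i, m_j) must divide a_i - a_j for every pair.
Merge one congruence at a time:
  Start: x ≡ 0 (mod 8).
  Combine with x ≡ 8 (mod 18): gcd(8, 18) = 2; 8 - 0 = 8, which IS divisible by 2, so compatible.
    Write x = 0 + 8·t and substitute into x ≡ 8 (mod 18): 8·t ≡ 8 − 0 = 8 (mod 18).
    Divide the congruence (and modulus) by g = 2: 4·t ≡ 4 (mod 9).
    The inverse of 4 mod 9 is 7 (since 4·7 = 28 = 3·9 + 1), so t ≡ 7·4 = 28 ≡ 1 (mod 9).
    Then x = 0 + 8·1 = 8, valid modulo lcm(8, 18) = 72: x ≡ 8 (mod 72).
  Combine with x ≡ 16 (mod 20): gcd(72, 20) = 4; 16 - 8 = 8, which IS divisible by 4, so compatible.
    Write x = 8 + 72·t and substitute into x ≡ 16 (mod 20): 72·t ≡ 16 − 8 = 8 (mod 20).
    Divide the congruence (and modulus) by g = 4: 18·t ≡ 2 (mod 5).
    Reduce coefficients mod 5: 3·t ≡ 2 (mod 5).
    The inverse of 3 mod 5 is 2 (since 3·2 = 6 = 1·5 + 1), so t ≡ 2·2 = 4 ≡ 4 (mod 5).
    Then x = 8 + 72·4 = 296, valid modulo lcm(72, 20) = 360: x ≡ 296 (mod 360).
Verify: 296 mod 8 = 0, 296 mod 18 = 8, 296 mod 20 = 16.

x ≡ 296 (mod 360).


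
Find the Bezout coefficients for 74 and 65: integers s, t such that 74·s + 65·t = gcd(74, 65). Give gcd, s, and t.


Euclidean algorithm on (74, 65) — divide until remainder is 0:
  74 = 1 · 65 + 9
  65 = 7 · 9 + 2
  9 = 4 · 2 + 1
  2 = 2 · 1 + 0
gcd(74, 65) = 1.
Track Bezout coefficients alongside the remainders: start with r₀ = 74 = a·1 + b·0 (s = 1, t = 0) and r₁ = 65 = a·0 + b·1 (s = 0, t = 1); each new remainder r_{k+1} = r_{k-1} − q_k·r_k inherits s_{k+1} = s_{k-1} − q_k·s_k, t_{k+1} = t_{k-1} − q_k·t_k, so r_k = a·s_k + b·t_k at every step:
  q = 1: r = 9, s = 1 − 1·0 = 1, t = 0 − 1·1 = -1  (check: 74·1 + 65·(-1) = 9)
  q = 7: r = 2, s = 0 − 7·1 = -7, t = 1 − 7·(-1) = 8  (check: 74·(-7) + 65·8 = 2)
  q = 4: r = 1, s = 1 − 4·(-7) = 29, t = -1 − 4·8 = -33  (check: 74·29 + 65·(-33) = 1)
The row with r = 1 (the gcd) gives the Bezout coefficients s = 29, t = -33.
Result: 74 · (29) + 65 · (-33) = 1.

gcd(74, 65) = 1; s = 29, t = -33 (check: 74·29 + 65·(-33) = 1).


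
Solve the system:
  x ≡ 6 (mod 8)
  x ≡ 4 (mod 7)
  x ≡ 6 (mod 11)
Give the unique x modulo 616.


Moduli 8, 7, 11 are pairwise coprime; by CRT there is a unique solution modulo M = 8 · 7 · 11 = 616.
Solve pairwise, accumulating the modulus:
  Start with x ≡ 6 (mod 8).
  Combine with x ≡ 4 (mod 7): since gcd(8, 7) = 1, we get a unique residue mod 56.
    Write x = 6 + 8·t and substitute into x ≡ 4 (mod 7): 8·t ≡ 4 − 6 = -2 (mod 7).
    Reduce coefficients mod 7: 1·t ≡ 5 (mod 7).
    So t ≡ 5 (mod 7).
    Then x = 6 + 8·5 = 46, valid modulo lcm(8, 7) = 56: x ≡ 46 (mod 56).
  Combine with x ≡ 6 (mod 11): since gcd(56, 11) = 1, we get a unique residue mod 616.
    Write x = 46 + 56·t and substitute into x ≡ 6 (mod 11): 56·t ≡ 6 − 46 = -40 (mod 11).
    Reduce coefficients mod 11: 1·t ≡ 4 (mod 11).
    So t ≡ 4 (mod 11).
    Then x = 46 + 56·4 = 270, valid modulo lcm(56, 11) = 616: x ≡ 270 (mod 616).
Verify: 270 mod 8 = 6 ✓, 270 mod 7 = 4 ✓, 270 mod 11 = 6 ✓.

x ≡ 270 (mod 616).


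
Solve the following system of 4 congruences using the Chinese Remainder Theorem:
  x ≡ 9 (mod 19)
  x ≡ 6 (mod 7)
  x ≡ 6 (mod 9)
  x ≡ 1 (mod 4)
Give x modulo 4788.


Product of moduli M = 19 · 7 · 9 · 4 = 4788.
Merge one congruence at a time:
  Start: x ≡ 9 (mod 19).
  Combine with x ≡ 6 (mod 7); new modulus lcm = 133.
    Write x = 9 + 19·t and substitute into x ≡ 6 (mod 7): 19·t ≡ 6 − 9 = -3 (mod 7).
    Reduce coefficients mod 7: 5·t ≡ 4 (mod 7).
    The inverse of 5 mod 7 is 3 (since 5·3 = 15 = 2·7 + 1), so t ≡ 3·4 = 12 ≡ 5 (mod 7).
    Then x = 9 + 19·5 = 104, valid modulo lcm(19, 7) = 133: x ≡ 104 (mod 133).
  Combine with x ≡ 6 (mod 9); new modulus lcm = 1197.
    Write x = 104 + 133·t and substitute into x ≡ 6 (mod 9): 133·t ≡ 6 − 104 = -98 (mod 9).
    Reduce coefficients mod 9: 7·t ≡ 1 (mod 9).
    The inverse of 7 mod 9 is 4 (since 7·4 = 28 = 3·9 + 1), so t ≡ 4·1 = 4 ≡ 4 (mod 9).
    Then x = 104 + 133·4 = 636, valid modulo lcm(133, 9) = 1197: x ≡ 636 (mod 1197).
  Combine with x ≡ 1 (mod 4); new modulus lcm = 4788.
    Write x = 636 + 1197·t and substitute into x ≡ 1 (mod 4): 1197·t ≡ 1 − 636 = -635 (mod 4).
    Reduce coefficients mod 4: 1·t ≡ 1 (mod 4).
    So t ≡ 1 (mod 4).
    Then x = 636 + 1197·1 = 1833, valid modulo lcm(1197, 4) = 4788: x ≡ 1833 (mod 4788).
Verify against each original: 1833 mod 19 = 9, 1833 mod 7 = 6, 1833 mod 9 = 6, 1833 mod 4 = 1.

x ≡ 1833 (mod 4788).


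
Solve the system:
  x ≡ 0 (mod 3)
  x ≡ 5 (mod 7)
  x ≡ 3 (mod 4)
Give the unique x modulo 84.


Moduli 3, 7, 4 are pairwise coprime; by CRT there is a unique solution modulo M = 3 · 7 · 4 = 84.
Solve pairwise, accumulating the modulus:
  Start with x ≡ 0 (mod 3).
  Combine with x ≡ 5 (mod 7): since gcd(3, 7) = 1, we get a unique residue mod 21.
    Write x = 0 + 3·t and substitute into x ≡ 5 (mod 7): 3·t ≡ 5 − 0 = 5 (mod 7).
    The inverse of 3 mod 7 is 5 (since 3·5 = 15 = 2·7 + 1), so t ≡ 5·5 = 25 ≡ 4 (mod 7).
    Then x = 0 + 3·4 = 12, valid modulo lcm(3, 7) = 21: x ≡ 12 (mod 21).
  Combine with x ≡ 3 (mod 4): since gcd(21, 4) = 1, we get a unique residue mod 84.
    Write x = 12 + 21·t and substitute into x ≡ 3 (mod 4): 21·t ≡ 3 − 12 = -9 (mod 4).
    Reduce coefficients mod 4: 1·t ≡ 3 (mod 4).
    So t ≡ 3 (mod 4).
    Then x = 12 + 21·3 = 75, valid modulo lcm(21, 4) = 84: x ≡ 75 (mod 84).
Verify: 75 mod 3 = 0 ✓, 75 mod 7 = 5 ✓, 75 mod 4 = 3 ✓.

x ≡ 75 (mod 84).


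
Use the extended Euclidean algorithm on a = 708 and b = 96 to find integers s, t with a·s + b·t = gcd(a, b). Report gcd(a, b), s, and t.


Euclidean algorithm on (708, 96) — divide until remainder is 0:
  708 = 7 · 96 + 36
  96 = 2 · 36 + 24
  36 = 1 · 24 + 12
  24 = 2 · 12 + 0
gcd(708, 96) = 12.
Track Bezout coefficients alongside the remainders: start with r₀ = 708 = a·1 + b·0 (s = 1, t = 0) and r₁ = 96 = a·0 + b·1 (s = 0, t = 1); each new remainder r_{k+1} = r_{k-1} − q_k·r_k inherits s_{k+1} = s_{k-1} − q_k·s_k, t_{k+1} = t_{k-1} − q_k·t_k, so r_k = a·s_k + b·t_k at every step:
  q = 7: r = 36, s = 1 − 7·0 = 1, t = 0 − 7·1 = -7  (check: 708·1 + 96·(-7) = 36)
  q = 2: r = 24, s = 0 − 2·1 = -2, t = 1 − 2·(-7) = 15  (check: 708·(-2) + 96·15 = 24)
  q = 1: r = 12, s = 1 − 1·(-2) = 3, t = -7 − 1·15 = -22  (check: 708·3 + 96·(-22) = 12)
The row with r = 12 (the gcd) gives the Bezout coefficients s = 3, t = -22.
Result: 708 · (3) + 96 · (-22) = 12.

gcd(708, 96) = 12; s = 3, t = -22 (check: 708·3 + 96·(-22) = 12).


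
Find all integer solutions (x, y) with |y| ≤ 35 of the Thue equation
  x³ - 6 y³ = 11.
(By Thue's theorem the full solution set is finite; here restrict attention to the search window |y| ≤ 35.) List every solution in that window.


The equation is x³ - 6y³ = 11. For fixed y, x³ = 6·y³ + 11, so a solution requires the RHS to be a perfect cube.
Strategy: iterate y from -35 to 35, compute RHS = 6·y³ + 11, and check whether it is a (positive or negative) perfect cube.
Check small values of y:
  y = 0: RHS = 11 is not a perfect cube.
  y = 1: RHS = 17 is not a perfect cube.
  y = -1: RHS = 5 is not a perfect cube.
  y = 2: RHS = 59 is not a perfect cube.
  y = -2: RHS = -37 is not a perfect cube.
  y = 3: RHS = 173 is not a perfect cube.
  y = -3: RHS = -151 is not a perfect cube.
Continuing the search up to |y| = 35 finds no solutions either.
No (x, y) in the scanned range satisfies the equation.

No integer solutions with |y| ≤ 35.
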